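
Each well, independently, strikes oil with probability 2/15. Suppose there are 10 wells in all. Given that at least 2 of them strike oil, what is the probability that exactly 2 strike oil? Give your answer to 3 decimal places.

X ~ Binomial(10, 0.133333). Want P(X=2 | X≥2) = P(X=2) / P(X≥2).
P(X=2) = C(10,2)·0.133333^2·0.866667^8 = 0.25463
P(X≥2) = 1 − 0.23907 − 0.36780 = 0.39314
Ratio = 0.25463 / 0.39314 = 0.64769

0.648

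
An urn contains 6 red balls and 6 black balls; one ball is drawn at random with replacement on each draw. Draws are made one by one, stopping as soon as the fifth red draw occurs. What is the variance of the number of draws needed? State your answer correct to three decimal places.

Y = total draws until the fifth success; negative binomial with r=5, p=0.50.
Var(Y) = r(1−p)/p² = 5·0.50 / 0.50² = 10.00000

10.000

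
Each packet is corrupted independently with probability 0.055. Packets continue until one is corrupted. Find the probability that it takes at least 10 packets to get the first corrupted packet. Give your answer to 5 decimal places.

0.60102

Y = number of packets to the first success; geometric, p = 0.055.
P(Y > 9) = P(first 9 all fail) = (1−p)^9 = 0.6010163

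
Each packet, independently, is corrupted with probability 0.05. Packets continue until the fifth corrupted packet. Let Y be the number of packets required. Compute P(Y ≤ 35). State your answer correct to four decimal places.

Finishing within 35 packets ⇔ at least 5 successes in the first 35. With X ~ Binomial(35, 0.05), P(Y ≤ 35) = 1 − P(X ≤ 4).
  k=0: C(35,0)·0.05^0·0.95^35 = 0.166083
  k=1: C(35,1)·0.05^1·0.95^34 = 0.305943
  k=2: C(35,2)·0.05^2·0.95^33 = 0.273739
  k=3: C(35,3)·0.05^3·0.95^32 = 0.158480
  k=4: C(35,4)·0.05^4·0.95^31 = 0.066729
1 − 0.970974 = 0.029026

0.0290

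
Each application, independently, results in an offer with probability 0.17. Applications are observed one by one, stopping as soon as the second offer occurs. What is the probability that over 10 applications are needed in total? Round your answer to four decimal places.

0.4730

Needing more than 10 applications ⇔ fewer than 2 successes in the first 10. With X ~ Binomial(10, 0.17), P(Y > 10) = P(X ≤ 1).
  k=0: C(10,0)·0.17^0·0.83^10 = 0.155160
  k=1: C(10,1)·0.17^1·0.83^9 = 0.317798
P(X ≤ 1) = 0.472959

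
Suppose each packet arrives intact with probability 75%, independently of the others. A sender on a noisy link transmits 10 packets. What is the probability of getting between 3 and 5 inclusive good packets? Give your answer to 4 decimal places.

0.0777

X ~ Binomial(10, 0.75); P(3 ≤ X ≤ 5) = Σ C(10,k) p^k (1−p)^(10−k) over k:
  k=3: C(10,3)·0.75^3·0.25^7 = 0.003090
  k=4: C(10,4)·0.75^4·0.25^6 = 0.016222
  k=5: C(10,5)·0.75^5·0.25^5 = 0.058399
Total = 0.077711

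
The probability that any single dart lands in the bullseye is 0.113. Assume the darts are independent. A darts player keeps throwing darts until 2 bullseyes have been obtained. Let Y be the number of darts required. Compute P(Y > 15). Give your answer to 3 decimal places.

Needing more than 15 darts ⇔ fewer than 2 successes in the first 15. With X ~ Binomial(15, 0.113), P(Y > 15) = P(X ≤ 1).
  k=0: C(15,0)·0.113^0·0.887^15 = 0.16552
  k=1: C(15,1)·0.113^1·0.887^14 = 0.31630
P(X ≤ 1) = 0.48182

0.482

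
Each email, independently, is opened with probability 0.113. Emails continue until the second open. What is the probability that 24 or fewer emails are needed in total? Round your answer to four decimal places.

Finishing within 24 emails ⇔ at least 2 successes in the first 24. With X ~ Binomial(24, 0.113), P(Y ≤ 24) = 1 − P(X ≤ 1).
  k=0: C(24,0)·0.113^0·0.887^24 = 0.056256
  k=1: C(24,1)·0.113^1·0.887^23 = 0.172002
1 − 0.228258 = 0.771742

0.7717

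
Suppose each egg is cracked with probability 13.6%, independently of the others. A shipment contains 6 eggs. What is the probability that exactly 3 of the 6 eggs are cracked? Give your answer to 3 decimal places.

0.032

X ~ Binomial(n=6, p=0.136).
P(X=3) = C(6,3) · p^3 · (1−p)^3
= 20 · 0.0025155 · 0.64497 = 0.03245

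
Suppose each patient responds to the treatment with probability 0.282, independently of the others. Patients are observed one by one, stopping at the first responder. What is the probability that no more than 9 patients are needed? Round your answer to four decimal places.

0.9493

Y = number of patients to the first success; geometric, p = 0.282.
P(Y ≤ 9) = 1 − (1−p)^9 = 1 − 0.050713 = 0.949287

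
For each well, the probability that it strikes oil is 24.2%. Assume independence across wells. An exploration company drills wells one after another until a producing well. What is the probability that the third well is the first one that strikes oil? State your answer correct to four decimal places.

0.1390

Geometric (trials to first success), p = 0.242.
P(Y = 3) = (1−p)^2 · p = 0.57456 · 0.242 = 0.139044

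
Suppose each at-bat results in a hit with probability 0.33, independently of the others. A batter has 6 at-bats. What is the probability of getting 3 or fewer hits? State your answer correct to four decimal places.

X ~ Binomial(6, 0.33); P(X ≤ 3) = Σ C(6,k) p^k (1−p)^(6−k) over k:
  k=0: C(6,0)·0.33^0·0.67^6 = 0.090458
  k=1: C(6,1)·0.33^1·0.67^5 = 0.267325
  k=2: C(6,2)·0.33^2·0.67^4 = 0.329169
  k=3: C(6,3)·0.33^3·0.67^3 = 0.216170
Total = 0.903122

0.9031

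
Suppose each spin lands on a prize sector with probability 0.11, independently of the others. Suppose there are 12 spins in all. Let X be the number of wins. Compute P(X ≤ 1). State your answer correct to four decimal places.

X ~ Binomial(12, 0.11); P(X ≤ 1) = Σ C(12,k) p^k (1−p)^(12−k) over k:
  k=0: C(12,0)·0.11^0·0.89^12 = 0.246990
  k=1: C(12,1)·0.11^1·0.89^11 = 0.366323
Total = 0.613313

0.6133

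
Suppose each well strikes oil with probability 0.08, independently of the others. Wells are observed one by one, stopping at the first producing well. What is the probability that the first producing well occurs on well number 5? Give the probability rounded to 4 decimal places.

Geometric (trials to first success), p = 0.08.
P(Y = 5) = (1−p)^4 · p = 0.71639 · 0.08 = 0.057311

0.0573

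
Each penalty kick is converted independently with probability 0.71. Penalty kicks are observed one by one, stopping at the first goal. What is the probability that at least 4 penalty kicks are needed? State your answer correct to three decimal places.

Y = number of penalty kicks to the first success; geometric, p = 0.71.
P(Y > 3) = P(first 3 all fail) = (1−p)^3 = 0.02439

0.024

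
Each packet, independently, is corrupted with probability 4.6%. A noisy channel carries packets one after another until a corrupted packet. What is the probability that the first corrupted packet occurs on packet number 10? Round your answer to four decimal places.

0.0301

Geometric (trials to first success), p = 0.046.
P(Y = 10) = (1−p)^9 · p = 0.65454 · 0.046 = 0.030109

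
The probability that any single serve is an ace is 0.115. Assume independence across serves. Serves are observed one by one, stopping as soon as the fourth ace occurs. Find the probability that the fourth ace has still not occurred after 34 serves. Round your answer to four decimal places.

0.4401

Needing more than 34 serves ⇔ fewer than 4 successes in the first 34. With X ~ Binomial(34, 0.115), P(Y > 34) = P(X ≤ 3).
  k=0: C(34,0)·0.115^0·0.885^34 = 0.015706
  k=1: C(34,1)·0.115^1·0.885^33 = 0.069391
  k=2: C(34,2)·0.115^2·0.885^32 = 0.148780
  k=3: C(34,3)·0.115^3·0.885^31 = 0.206218
P(X ≤ 3) = 0.440095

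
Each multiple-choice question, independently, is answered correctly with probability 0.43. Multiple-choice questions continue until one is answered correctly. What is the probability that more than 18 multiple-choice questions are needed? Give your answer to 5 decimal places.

0.00004

Y = number of multiple-choice questions to the first success; geometric, p = 0.43.
P(Y > 18) = P(first 18 all fail) = (1−p)^18 = 0.0000403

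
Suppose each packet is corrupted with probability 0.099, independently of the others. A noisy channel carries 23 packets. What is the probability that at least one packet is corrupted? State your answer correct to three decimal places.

0.909

P(at least one) = 1 − P(none) = 1 − (1 − 0.099)^23
= 1 − 0.09092 = 0.90908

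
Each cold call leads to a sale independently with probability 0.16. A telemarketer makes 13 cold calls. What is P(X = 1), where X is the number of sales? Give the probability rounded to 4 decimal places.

0.2567

X ~ Binomial(n=13, p=0.16).
P(X=1) = C(13,1) · p^1 · (1−p)^12
= 13 · 0.16 · 0.12341 = 0.256693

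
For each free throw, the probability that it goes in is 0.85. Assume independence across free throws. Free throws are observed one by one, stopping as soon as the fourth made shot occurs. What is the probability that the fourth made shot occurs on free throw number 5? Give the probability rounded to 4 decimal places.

0.3132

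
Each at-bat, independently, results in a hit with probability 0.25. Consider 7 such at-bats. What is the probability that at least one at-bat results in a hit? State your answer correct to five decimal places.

P(at least one) = 1 − P(none) = 1 − (1 − 0.25)^7
= 1 − 0.1334839 = 0.8665161

0.86652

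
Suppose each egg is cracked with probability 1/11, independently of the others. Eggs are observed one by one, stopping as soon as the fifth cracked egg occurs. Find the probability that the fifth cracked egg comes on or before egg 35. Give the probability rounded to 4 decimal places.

Finishing within 35 eggs ⇔ at least 5 successes in the first 35. With X ~ Binomial(35, 0.090909), P(Y ≤ 35) = 1 − P(X ≤ 4).
  k=0: C(35,0)·0.090909^0·0.909091^35 = 0.035584
  k=1: C(35,1)·0.090909^1·0.909091^34 = 0.124544
  k=2: C(35,2)·0.090909^2·0.909091^33 = 0.211725
  k=3: C(35,3)·0.090909^3·0.909091^32 = 0.232898
  k=4: C(35,4)·0.090909^4·0.909091^31 = 0.186318
1 − 0.791070 = 0.208930

0.2089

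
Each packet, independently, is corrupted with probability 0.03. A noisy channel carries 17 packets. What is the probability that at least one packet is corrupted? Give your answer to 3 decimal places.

0.404

P(at least one) = 1 − P(none) = 1 − (1 − 0.03)^17
= 1 − 0.59583 = 0.40417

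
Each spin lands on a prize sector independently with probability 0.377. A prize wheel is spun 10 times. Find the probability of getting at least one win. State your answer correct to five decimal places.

0.99119

P(at least one) = 1 − P(none) = 1 − (1 − 0.377)^10
= 1 − 0.0088081 = 0.9911919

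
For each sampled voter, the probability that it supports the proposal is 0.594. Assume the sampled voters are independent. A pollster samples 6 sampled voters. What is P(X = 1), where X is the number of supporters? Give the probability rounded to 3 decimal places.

0.039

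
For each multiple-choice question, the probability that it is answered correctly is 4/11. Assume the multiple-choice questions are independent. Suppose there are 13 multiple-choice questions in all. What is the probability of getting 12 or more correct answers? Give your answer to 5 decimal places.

X ~ Binomial(13, 0.363636); P(X ≥ 12) = Σ C(13,k) p^k (1−p)^(13−k) over k:
  k=12: C(13,12)·0.363636^12·0.636364^1 = 0.0000442
  k=13: C(13,13)·0.363636^13·0.636364^0 = 0.0000019
Total = 0.0000462

0.00005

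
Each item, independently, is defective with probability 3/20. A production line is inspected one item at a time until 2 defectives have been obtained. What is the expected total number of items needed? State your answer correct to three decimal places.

13.333

Y = total items until the second success; negative binomial with r=2, p=0.15.
E[Y] = r / p = 2 / 0.15 = 13.33333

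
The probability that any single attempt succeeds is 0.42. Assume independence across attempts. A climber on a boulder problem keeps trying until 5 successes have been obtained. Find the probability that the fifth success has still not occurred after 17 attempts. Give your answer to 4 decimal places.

Needing more than 17 attempts ⇔ fewer than 5 successes in the first 17. With X ~ Binomial(17, 0.42), P(Y > 17) = P(X ≤ 4).
  k=0: C(17,0)·0.42^0·0.58^17 = 0.000095
  k=1: C(17,1)·0.42^1·0.58^16 = 0.001171
  k=2: C(17,2)·0.42^2·0.58^15 = 0.006784
  k=3: C(17,3)·0.42^3·0.58^14 = 0.024561
  k=4: C(17,4)·0.42^4·0.58^13 = 0.062250
P(X ≤ 4) = 0.094861

0.0949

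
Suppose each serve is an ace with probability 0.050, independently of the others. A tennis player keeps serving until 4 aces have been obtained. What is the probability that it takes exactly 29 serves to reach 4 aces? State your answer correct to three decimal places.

Y = trial on which the fourth success occurs; negative binomial, r=4, p=0.05.
P(Y=29) = C(28,3) · p^4 · (1−p)^25
= 3276 · 6.25e-06 · 0.27739 = 0.00568

0.006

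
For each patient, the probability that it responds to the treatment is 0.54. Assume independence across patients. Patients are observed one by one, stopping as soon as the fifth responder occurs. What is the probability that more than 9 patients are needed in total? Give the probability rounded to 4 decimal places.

0.4024

Needing more than 9 patients ⇔ fewer than 5 successes in the first 9. With X ~ Binomial(9, 0.54), P(Y > 9) = P(X ≤ 4).
  k=0: C(9,0)·0.54^0·0.46^9 = 0.000922
  k=1: C(9,1)·0.54^1·0.46^8 = 0.009743
  k=2: C(9,2)·0.54^2·0.46^7 = 0.045750
  k=3: C(9,3)·0.54^3·0.46^6 = 0.125316
  k=4: C(9,4)·0.54^4·0.46^5 = 0.220666
P(X ≤ 4) = 0.402398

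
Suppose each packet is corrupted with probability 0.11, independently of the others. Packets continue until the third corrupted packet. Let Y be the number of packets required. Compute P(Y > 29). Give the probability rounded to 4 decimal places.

0.3674

Needing more than 29 packets ⇔ fewer than 3 successes in the first 29. With X ~ Binomial(29, 0.11), P(Y > 29) = P(X ≤ 2).
  k=0: C(29,0)·0.11^0·0.89^29 = 0.034065
  k=1: C(29,1)·0.11^1·0.89^28 = 0.122099
  k=2: C(29,2)·0.11^2·0.89^27 = 0.211272
P(X ≤ 2) = 0.367436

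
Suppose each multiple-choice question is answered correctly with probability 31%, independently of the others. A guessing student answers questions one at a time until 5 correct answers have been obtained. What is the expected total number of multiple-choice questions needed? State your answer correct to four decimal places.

Y = total multiple-choice questions until the fifth success; negative binomial with r=5, p=0.31.
E[Y] = r / p = 5 / 0.31 = 16.129032

16.1290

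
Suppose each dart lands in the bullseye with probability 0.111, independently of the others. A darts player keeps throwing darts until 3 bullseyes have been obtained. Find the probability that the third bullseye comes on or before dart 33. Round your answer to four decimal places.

Finishing within 33 darts ⇔ at least 3 successes in the first 33. With X ~ Binomial(33, 0.111), P(Y ≤ 33) = 1 − P(X ≤ 2).
  k=0: C(33,0)·0.111^0·0.889^33 = 0.020595
  k=1: C(33,1)·0.111^1·0.889^32 = 0.084858
  k=2: C(33,2)·0.111^2·0.889^31 = 0.169525
1 − 0.274978 = 0.725022

0.7250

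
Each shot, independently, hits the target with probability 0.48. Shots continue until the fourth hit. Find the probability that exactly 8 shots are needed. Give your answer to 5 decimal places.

0.13585

Y = trial on which the fourth success occurs; negative binomial, r=4, p=0.48.
P(Y=8) = C(7,3) · p^4 · (1−p)^4
= 35 · 0.053084 · 0.073116 = 0.1358458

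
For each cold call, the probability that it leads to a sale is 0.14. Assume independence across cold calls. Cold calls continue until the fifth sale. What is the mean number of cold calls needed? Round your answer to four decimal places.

35.7143

Y = total cold calls until the fifth success; negative binomial with r=5, p=0.14.
E[Y] = r / p = 5 / 0.14 = 35.714286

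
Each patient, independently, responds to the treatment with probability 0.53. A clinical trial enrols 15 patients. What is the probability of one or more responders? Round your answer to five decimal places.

P(at least one) = 1 − P(none) = 1 − (1 − 0.53)^15
= 1 − 0.0000121 = 0.9999879

0.99999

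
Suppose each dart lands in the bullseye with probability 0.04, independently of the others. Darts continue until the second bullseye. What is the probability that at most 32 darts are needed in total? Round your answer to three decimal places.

Finishing within 32 darts ⇔ at least 2 successes in the first 32. With X ~ Binomial(32, 0.04), P(Y ≤ 32) = 1 − P(X ≤ 1).
  k=0: C(32,0)·0.04^0·0.96^32 = 0.27082
  k=1: C(32,1)·0.04^1·0.96^31 = 0.36109
1 − 0.63191 = 0.36809

0.368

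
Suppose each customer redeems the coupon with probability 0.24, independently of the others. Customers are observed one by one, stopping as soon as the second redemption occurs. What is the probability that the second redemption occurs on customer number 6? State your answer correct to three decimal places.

Y = trial on which the second success occurs; negative binomial, r=2, p=0.24.
P(Y=6) = C(5,1) · p^2 · (1−p)^4
= 5 · 0.0576 · 0.33362 = 0.09608

0.096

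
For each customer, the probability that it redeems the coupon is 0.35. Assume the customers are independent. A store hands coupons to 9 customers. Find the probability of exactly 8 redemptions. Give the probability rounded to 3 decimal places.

0.001

X ~ Binomial(n=9, p=0.35).
P(X=8) = C(9,8) · p^8 · (1−p)^1
= 9 · 0.00022519 · 0.65 = 0.00132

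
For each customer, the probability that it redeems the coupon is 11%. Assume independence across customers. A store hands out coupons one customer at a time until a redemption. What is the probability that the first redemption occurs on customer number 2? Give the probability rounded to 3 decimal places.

0.098

Geometric (trials to first success), p = 0.11.
P(Y = 2) = (1−p)^1 · p = 0.89 · 0.11 = 0.09790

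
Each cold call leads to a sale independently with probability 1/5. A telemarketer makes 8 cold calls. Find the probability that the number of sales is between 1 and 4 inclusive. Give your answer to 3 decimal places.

0.822

X ~ Binomial(8, 0.20); P(1 ≤ X ≤ 4) = Σ C(8,k) p^k (1−p)^(8−k) over k:
  k=1: C(8,1)·0.20^1·0.80^7 = 0.33554
  k=2: C(8,2)·0.20^2·0.80^6 = 0.29360
  k=3: C(8,3)·0.20^3·0.80^5 = 0.14680
  k=4: C(8,4)·0.20^4·0.80^4 = 0.04588
Total = 0.82182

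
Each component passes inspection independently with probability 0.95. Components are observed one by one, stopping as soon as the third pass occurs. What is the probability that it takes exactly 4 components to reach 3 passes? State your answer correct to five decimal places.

0.12861

Y = trial on which the third success occurs; negative binomial, r=3, p=0.95.
P(Y=4) = C(3,2) · p^3 · (1−p)^1
= 3 · 0.85737 · 0.05 = 0.1286063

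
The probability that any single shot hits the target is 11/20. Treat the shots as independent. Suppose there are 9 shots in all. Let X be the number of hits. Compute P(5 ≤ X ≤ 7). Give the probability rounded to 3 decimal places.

0.583

X ~ Binomial(9, 0.55); P(5 ≤ X ≤ 7) = Σ C(9,k) p^k (1−p)^(9−k) over k:
  k=5: C(9,5)·0.55^5·0.45^4 = 0.26004
  k=6: C(9,6)·0.55^6·0.45^3 = 0.21188
  k=7: C(9,7)·0.55^7·0.45^2 = 0.11099
Total = 0.58290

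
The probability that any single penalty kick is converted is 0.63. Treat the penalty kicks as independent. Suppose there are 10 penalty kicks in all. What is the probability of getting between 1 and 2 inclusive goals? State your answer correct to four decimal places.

X ~ Binomial(10, 0.63); P(1 ≤ X ≤ 2) = Σ C(10,k) p^k (1−p)^(10−k) over k:
  k=1: C(10,1)·0.63^1·0.37^9 = 0.000819
  k=2: C(10,2)·0.63^2·0.37^8 = 0.006273
Total = 0.007092

0.0071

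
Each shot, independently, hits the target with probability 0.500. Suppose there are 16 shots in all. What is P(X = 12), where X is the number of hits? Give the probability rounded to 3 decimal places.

X ~ Binomial(n=16, p=0.50).
P(X=12) = C(16,12) · p^12 · (1−p)^4
= 1820 · 0.00024414 · 0.0625 = 0.02777

0.028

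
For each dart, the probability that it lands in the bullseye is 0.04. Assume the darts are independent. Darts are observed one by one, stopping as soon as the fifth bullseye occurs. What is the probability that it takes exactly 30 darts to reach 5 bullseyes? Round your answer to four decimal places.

0.0009

Y = trial on which the fifth success occurs; negative binomial, r=5, p=0.04.
P(Y=30) = C(29,4) · p^5 · (1−p)^25
= 23751 · 1.024e-07 · 0.3604 = 0.000877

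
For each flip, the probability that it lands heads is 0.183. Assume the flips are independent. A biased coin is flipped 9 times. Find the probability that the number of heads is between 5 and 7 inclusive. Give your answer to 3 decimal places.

0.013

X ~ Binomial(9, 0.183); P(5 ≤ X ≤ 7) = Σ C(9,k) p^k (1−p)^(9−k) over k:
  k=5: C(9,5)·0.183^5·0.817^4 = 0.01152
  k=6: C(9,6)·0.183^6·0.817^3 = 0.00172
  k=7: C(9,7)·0.183^7·0.817^2 = 0.00017
Total = 0.01341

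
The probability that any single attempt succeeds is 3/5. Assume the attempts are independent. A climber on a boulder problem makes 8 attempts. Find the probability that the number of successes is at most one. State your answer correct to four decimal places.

0.0085

X ~ Binomial(8, 0.60); P(X ≤ 1) = Σ C(8,k) p^k (1−p)^(8−k) over k:
  k=0: C(8,0)·0.60^0·0.40^8 = 0.000655
  k=1: C(8,1)·0.60^1·0.40^7 = 0.007864
Total = 0.008520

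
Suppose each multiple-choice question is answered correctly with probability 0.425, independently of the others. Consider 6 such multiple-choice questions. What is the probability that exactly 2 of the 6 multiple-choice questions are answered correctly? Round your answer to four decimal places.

0.2962

X ~ Binomial(n=6, p=0.425).
P(X=2) = C(6,2) · p^2 · (1−p)^4
= 15 · 0.18063 · 0.10931 = 0.296170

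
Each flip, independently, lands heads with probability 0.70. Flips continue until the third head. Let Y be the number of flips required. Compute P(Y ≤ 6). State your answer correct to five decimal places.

0.92953

Finishing within 6 flips ⇔ at least 3 successes in the first 6. With X ~ Binomial(6, 0.70), P(Y ≤ 6) = 1 − P(X ≤ 2).
  k=0: C(6,0)·0.70^0·0.30^6 = 0.0007290
  k=1: C(6,1)·0.70^1·0.30^5 = 0.0102060
  k=2: C(6,2)·0.70^2·0.30^4 = 0.0595350
1 − 0.0704700 = 0.9295300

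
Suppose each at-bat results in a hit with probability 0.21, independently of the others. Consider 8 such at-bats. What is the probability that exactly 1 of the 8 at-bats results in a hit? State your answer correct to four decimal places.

0.3226

X ~ Binomial(n=8, p=0.21).
P(X=1) = C(8,1) · p^1 · (1−p)^7
= 8 · 0.21 · 0.19204 = 0.322626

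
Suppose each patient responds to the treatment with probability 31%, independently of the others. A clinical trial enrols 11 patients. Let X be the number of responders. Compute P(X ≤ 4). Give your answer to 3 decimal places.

X ~ Binomial(11, 0.31); P(X ≤ 4) = Σ C(11,k) p^k (1−p)^(11−k) over k:
  k=0: C(11,0)·0.31^0·0.69^11 = 0.01688
  k=1: C(11,1)·0.31^1·0.69^10 = 0.08342
  k=2: C(11,2)·0.31^2·0.69^9 = 0.18738
  k=3: C(11,3)·0.31^3·0.69^8 = 0.25256
  k=4: C(11,4)·0.31^4·0.69^7 = 0.22694
Total = 0.76717

0.767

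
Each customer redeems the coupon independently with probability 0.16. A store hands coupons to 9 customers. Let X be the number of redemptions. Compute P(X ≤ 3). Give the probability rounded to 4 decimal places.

0.9580

X ~ Binomial(9, 0.16); P(X ≤ 3) = Σ C(9,k) p^k (1−p)^(9−k) over k:
  k=0: C(9,0)·0.16^0·0.84^9 = 0.208216
  k=1: C(9,1)·0.16^1·0.84^8 = 0.356941
  k=2: C(9,2)·0.16^2·0.84^7 = 0.271955
  k=3: C(9,3)·0.16^3·0.84^6 = 0.120869
Total = 0.957981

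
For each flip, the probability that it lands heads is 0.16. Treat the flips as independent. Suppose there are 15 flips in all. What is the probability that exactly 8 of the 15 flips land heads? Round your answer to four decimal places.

0.0008

X ~ Binomial(n=15, p=0.16).
P(X=8) = C(15,8) · p^8 · (1−p)^7
= 6435 · 4.295e-07 · 0.29509 = 0.000816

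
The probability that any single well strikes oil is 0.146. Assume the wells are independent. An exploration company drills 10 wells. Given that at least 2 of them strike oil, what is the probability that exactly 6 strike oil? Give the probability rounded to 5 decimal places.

X ~ Binomial(10, 0.146). Want P(X=6 | X≥2) = P(X=6) / P(X≥2).
P(X=6) = C(10,6)·0.146^6·0.854^4 = 0.0010819
P(X≥2) = 1 − 0.2063378 − 0.3527554 = 0.4409068
Ratio = 0.0010819 / 0.4409068 = 0.0024537

0.00245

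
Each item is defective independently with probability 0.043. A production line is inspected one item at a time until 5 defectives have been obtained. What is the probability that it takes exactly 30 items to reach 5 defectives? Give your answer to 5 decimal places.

0.00116

Y = trial on which the fifth success occurs; negative binomial, r=5, p=0.043.
P(Y=30) = C(29,4) · p^5 · (1−p)^25
= 23751 · 1.4701e-07 · 0.33327 = 0.0011637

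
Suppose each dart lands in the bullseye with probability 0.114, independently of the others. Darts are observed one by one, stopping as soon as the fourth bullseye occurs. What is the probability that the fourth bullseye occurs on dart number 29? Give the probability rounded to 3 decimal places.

Y = trial on which the fourth success occurs; negative binomial, r=4, p=0.114.
P(Y=29) = C(28,3) · p^4 · (1−p)^25
= 3276 · 0.0001689 · 0.048511 = 0.02684

0.027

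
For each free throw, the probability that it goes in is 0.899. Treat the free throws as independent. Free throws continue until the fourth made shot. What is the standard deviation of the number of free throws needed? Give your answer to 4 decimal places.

Y = total free throws until the fourth success; negative binomial with r=4, p=0.899.
SD(Y) = √[r(1−p)/p²] = √(0.499876) = 0.707019

0.7070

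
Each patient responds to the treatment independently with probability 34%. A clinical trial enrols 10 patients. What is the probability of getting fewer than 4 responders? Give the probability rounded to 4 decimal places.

0.5411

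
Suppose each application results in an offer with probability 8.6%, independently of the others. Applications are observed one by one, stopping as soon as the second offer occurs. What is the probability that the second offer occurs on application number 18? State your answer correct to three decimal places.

Y = trial on which the second success occurs; negative binomial, r=2, p=0.086.
P(Y=18) = C(17,1) · p^2 · (1−p)^16
= 17 · 0.007396 · 0.23721 = 0.02983

0.030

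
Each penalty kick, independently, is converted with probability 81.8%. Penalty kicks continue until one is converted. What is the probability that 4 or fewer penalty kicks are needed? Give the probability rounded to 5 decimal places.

Y = number of penalty kicks to the first success; geometric, p = 0.818.
P(Y ≤ 4) = 1 − (1−p)^4 = 1 − 0.0010972 = 0.9989028

0.99890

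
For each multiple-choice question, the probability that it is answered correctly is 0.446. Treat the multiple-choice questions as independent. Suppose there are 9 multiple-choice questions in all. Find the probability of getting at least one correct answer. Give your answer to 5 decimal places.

0.99508

P(at least one) = 1 − P(none) = 1 − (1 − 0.446)^9
= 1 − 0.0049157 = 0.9950843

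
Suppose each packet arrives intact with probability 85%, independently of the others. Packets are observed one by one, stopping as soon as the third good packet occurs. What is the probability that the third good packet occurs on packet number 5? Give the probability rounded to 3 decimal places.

Y = trial on which the third success occurs; negative binomial, r=3, p=0.85.
P(Y=5) = C(4,2) · p^3 · (1−p)^2
= 6 · 0.61413 · 0.0225 = 0.08291

0.083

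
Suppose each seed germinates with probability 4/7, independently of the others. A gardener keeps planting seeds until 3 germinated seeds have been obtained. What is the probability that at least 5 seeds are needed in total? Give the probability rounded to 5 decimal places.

Needing more than 4 seeds ⇔ fewer than 3 successes in the first 4. With X ~ Binomial(4, 0.571429), P(Y > 4) = P(X ≤ 2).
  k=0: C(4,0)·0.571429^0·0.428571^4 = 0.0337359
  k=1: C(4,1)·0.571429^1·0.428571^3 = 0.1799250
  k=2: C(4,2)·0.571429^2·0.428571^2 = 0.3598501
P(X ≤ 2) = 0.5735110

0.57351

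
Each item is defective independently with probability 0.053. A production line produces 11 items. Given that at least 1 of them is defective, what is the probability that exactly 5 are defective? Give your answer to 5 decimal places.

0.00031

X ~ Binomial(11, 0.053). Want P(X=5 | X≥1) = P(X=5) / P(X≥1).
P(X=5) = C(11,5)·0.053^5·0.947^6 = 0.0001394
P(X≥1) = 1 − 0.5493508 = 0.4506492
Ratio = 0.0001394 / 0.4506492 = 0.0003092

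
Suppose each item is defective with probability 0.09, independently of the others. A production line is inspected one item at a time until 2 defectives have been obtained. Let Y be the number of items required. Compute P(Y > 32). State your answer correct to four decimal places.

Needing more than 32 items ⇔ fewer than 2 successes in the first 32. With X ~ Binomial(32, 0.09), P(Y > 32) = P(X ≤ 1).
  k=0: C(32,0)·0.09^0·0.91^32 = 0.048902
  k=1: C(32,1)·0.09^1·0.91^31 = 0.154766
P(X ≤ 1) = 0.203668

0.2037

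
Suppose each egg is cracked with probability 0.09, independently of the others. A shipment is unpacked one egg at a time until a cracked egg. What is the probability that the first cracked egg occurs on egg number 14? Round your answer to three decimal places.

0.026

Geometric (trials to first success), p = 0.09.
P(Y = 14) = (1−p)^13 · p = 0.29345 · 0.09 = 0.02641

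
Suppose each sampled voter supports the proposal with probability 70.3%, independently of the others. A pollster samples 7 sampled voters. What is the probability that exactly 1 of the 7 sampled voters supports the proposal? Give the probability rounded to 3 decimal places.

X ~ Binomial(n=7, p=0.703).
P(X=1) = C(7,1) · p^1 · (1−p)^6
= 7 · 0.703 · 0.00068634 = 0.00338

0.003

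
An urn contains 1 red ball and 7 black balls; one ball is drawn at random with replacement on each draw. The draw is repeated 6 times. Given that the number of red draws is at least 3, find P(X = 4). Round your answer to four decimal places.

0.0962

X ~ Binomial(6, 0.125). Want P(X=4 | X≥3) = P(X=4) / P(X≥3).
P(X=4) = C(6,4)·0.125^4·0.875^2 = 0.002804
P(X≥3) = 1 − 0.448795 − 0.384682 − 0.137386 = 0.029137
Ratio = 0.002804 / 0.029137 = 0.096229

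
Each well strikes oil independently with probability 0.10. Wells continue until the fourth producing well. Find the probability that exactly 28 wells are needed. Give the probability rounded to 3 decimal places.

Y = trial on which the fourth success occurs; negative binomial, r=4, p=0.10.
P(Y=28) = C(27,3) · p^4 · (1−p)^24
= 2925 · 0.0001 · 0.079766 = 0.02333

0.023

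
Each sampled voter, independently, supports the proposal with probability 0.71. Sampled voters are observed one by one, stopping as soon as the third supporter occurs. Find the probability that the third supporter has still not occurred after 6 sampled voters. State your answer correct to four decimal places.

0.0628

Needing more than 6 sampled voters ⇔ fewer than 3 successes in the first 6. With X ~ Binomial(6, 0.71), P(Y > 6) = P(X ≤ 2).
  k=0: C(6,0)·0.71^0·0.29^6 = 0.000595
  k=1: C(6,1)·0.71^1·0.29^5 = 0.008738
  k=2: C(6,2)·0.71^2·0.29^4 = 0.053481
P(X ≤ 2) = 0.062814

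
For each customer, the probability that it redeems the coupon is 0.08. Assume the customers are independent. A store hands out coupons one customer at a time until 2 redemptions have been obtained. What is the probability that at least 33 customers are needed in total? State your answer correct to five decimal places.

0.26242

Needing more than 32 customers ⇔ fewer than 2 successes in the first 32. With X ~ Binomial(32, 0.08), P(Y > 32) = P(X ≤ 1).
  k=0: C(32,0)·0.08^0·0.92^32 = 0.0693762
  k=1: C(32,1)·0.08^1·0.92^31 = 0.1930468
P(X ≤ 1) = 0.2624230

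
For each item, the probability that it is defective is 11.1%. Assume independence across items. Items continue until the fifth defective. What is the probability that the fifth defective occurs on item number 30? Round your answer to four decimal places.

0.0211

Y = trial on which the fifth success occurs; negative binomial, r=5, p=0.111.
P(Y=30) = C(29,4) · p^5 · (1−p)^25
= 23751 · 1.6851e-05 · 0.052789 = 0.021127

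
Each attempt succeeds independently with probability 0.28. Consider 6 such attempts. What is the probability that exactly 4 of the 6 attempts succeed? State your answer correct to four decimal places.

X ~ Binomial(n=6, p=0.28).
P(X=4) = C(6,4) · p^4 · (1−p)^2
= 15 · 0.0061466 · 0.5184 = 0.047796

0.0478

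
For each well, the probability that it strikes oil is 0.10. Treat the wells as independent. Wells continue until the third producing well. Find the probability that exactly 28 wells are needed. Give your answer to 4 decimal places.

0.0252

Y = trial on which the third success occurs; negative binomial, r=3, p=0.10.
P(Y=28) = C(27,2) · p^3 · (1−p)^25
= 351 · 0.001 · 0.07179 = 0.025198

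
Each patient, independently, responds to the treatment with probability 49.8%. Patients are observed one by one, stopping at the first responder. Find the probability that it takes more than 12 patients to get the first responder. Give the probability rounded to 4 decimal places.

0.0003

Y = number of patients to the first success; geometric, p = 0.498.
P(Y > 12) = P(first 12 all fail) = (1−p)^12 = 0.000256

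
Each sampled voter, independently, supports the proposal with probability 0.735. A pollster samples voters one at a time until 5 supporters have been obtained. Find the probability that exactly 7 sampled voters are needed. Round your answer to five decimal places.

0.22595

Y = trial on which the fifth success occurs; negative binomial, r=5, p=0.735.
P(Y=7) = C(6,4) · p^5 · (1−p)^2
= 15 · 0.2145 · 0.070225 = 0.2259538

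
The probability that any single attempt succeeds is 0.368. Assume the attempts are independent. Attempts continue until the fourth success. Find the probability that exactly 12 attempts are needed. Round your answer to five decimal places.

Y = trial on which the fourth success occurs; negative binomial, r=4, p=0.368.
P(Y=12) = C(11,3) · p^4 · (1−p)^8
= 165 · 0.01834 · 0.025453 = 0.0770215

0.07702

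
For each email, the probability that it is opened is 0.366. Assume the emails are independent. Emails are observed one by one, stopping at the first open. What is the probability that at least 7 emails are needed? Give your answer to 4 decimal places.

Y = number of emails to the first success; geometric, p = 0.366.
P(Y > 6) = P(first 6 all fail) = (1−p)^6 = 0.064943

0.0649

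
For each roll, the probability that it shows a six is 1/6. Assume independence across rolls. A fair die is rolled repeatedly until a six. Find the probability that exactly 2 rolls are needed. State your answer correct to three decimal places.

0.139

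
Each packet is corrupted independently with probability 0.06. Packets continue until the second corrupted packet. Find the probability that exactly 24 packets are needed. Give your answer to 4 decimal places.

Y = trial on which the second success occurs; negative binomial, r=2, p=0.06.
P(Y=24) = C(23,1) · p^2 · (1−p)^22
= 23 · 0.0036 · 0.25634 = 0.021225

0.0212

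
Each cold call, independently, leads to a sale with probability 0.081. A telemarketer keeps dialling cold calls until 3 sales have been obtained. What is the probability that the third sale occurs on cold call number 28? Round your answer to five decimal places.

Y = trial on which the third success occurs; negative binomial, r=3, p=0.081.
P(Y=28) = C(27,2) · p^3 · (1−p)^25
= 351 · 0.00053144 · 0.12103 = 0.0225762

0.02258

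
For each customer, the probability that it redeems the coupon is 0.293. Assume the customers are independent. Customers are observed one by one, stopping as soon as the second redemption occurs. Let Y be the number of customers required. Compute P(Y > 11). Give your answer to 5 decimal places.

0.12263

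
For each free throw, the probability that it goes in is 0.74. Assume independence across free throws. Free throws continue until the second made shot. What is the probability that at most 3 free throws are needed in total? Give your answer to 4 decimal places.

0.8324

Finishing within 3 free throws ⇔ at least 2 successes in the first 3. With X ~ Binomial(3, 0.74), P(Y ≤ 3) = 1 − P(X ≤ 1).
  k=0: C(3,0)·0.74^0·0.26^3 = 0.017576
  k=1: C(3,1)·0.74^1·0.26^2 = 0.150072
1 − 0.167648 = 0.832352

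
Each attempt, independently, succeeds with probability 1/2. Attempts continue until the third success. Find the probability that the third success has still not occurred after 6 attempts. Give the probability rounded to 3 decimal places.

Needing more than 6 attempts ⇔ fewer than 3 successes in the first 6. With X ~ Binomial(6, 0.50), P(Y > 6) = P(X ≤ 2).
  k=0: C(6,0)·0.50^0·0.50^6 = 0.01562
  k=1: C(6,1)·0.50^1·0.50^5 = 0.09375
  k=2: C(6,2)·0.50^2·0.50^4 = 0.23438
P(X ≤ 2) = 0.34375

0.344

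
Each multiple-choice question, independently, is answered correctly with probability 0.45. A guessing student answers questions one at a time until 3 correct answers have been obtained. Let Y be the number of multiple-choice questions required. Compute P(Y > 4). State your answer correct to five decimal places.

0.75852

Needing more than 4 multiple-choice questions ⇔ fewer than 3 successes in the first 4. With X ~ Binomial(4, 0.45), P(Y > 4) = P(X ≤ 2).
  k=0: C(4,0)·0.45^0·0.55^4 = 0.0915062
  k=1: C(4,1)·0.45^1·0.55^3 = 0.2994750
  k=2: C(4,2)·0.45^2·0.55^2 = 0.3675375
P(X ≤ 2) = 0.7585188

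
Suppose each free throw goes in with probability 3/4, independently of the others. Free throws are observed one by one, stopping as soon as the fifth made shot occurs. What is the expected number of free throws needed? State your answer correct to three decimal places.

Y = total free throws until the fifth success; negative binomial with r=5, p=0.75.
E[Y] = r / p = 5 / 0.75 = 6.66667

6.667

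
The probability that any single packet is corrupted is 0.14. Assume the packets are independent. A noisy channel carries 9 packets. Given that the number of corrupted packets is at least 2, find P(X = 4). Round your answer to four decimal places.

0.0623

X ~ Binomial(9, 0.14). Want P(X=4 | X≥2) = P(X=4) / P(X≥2).
P(X=4) = C(9,4)·0.14^4·0.86^5 = 0.022771
P(X≥2) = 1 − 0.257327 − 0.377015 = 0.365658
Ratio = 0.022771 / 0.365658 = 0.062273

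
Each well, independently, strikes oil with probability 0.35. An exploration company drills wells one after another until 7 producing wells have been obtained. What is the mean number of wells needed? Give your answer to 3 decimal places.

20.000

Y = total wells until the seventh success; negative binomial with r=7, p=0.35.
E[Y] = r / p = 7 / 0.35 = 20.00000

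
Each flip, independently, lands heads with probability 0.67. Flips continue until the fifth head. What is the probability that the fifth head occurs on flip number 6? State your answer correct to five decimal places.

0.22277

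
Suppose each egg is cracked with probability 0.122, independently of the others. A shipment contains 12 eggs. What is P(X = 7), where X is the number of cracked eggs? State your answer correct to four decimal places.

X ~ Binomial(n=12, p=0.122).
P(X=7) = C(12,7) · p^7 · (1−p)^5
= 792 · 4.0227e-07 · 0.52176 = 0.000166

0.0002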